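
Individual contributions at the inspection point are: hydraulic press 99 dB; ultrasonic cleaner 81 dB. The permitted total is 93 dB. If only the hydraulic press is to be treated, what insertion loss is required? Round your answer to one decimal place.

6.3 dB

Fixed contribution from the other source: Σ 10^(L/10) = 10^(81/10) = 1.259e+08 (81.00 dB).
The limit corresponds to 10^(93/10) = 1.995e+09; subtracting the fixed part leaves 1.869e+09 for the hydraulic press, i.e. 92.72 dB.
Required insertion loss = 99 − 92.72 = 6.28 dB.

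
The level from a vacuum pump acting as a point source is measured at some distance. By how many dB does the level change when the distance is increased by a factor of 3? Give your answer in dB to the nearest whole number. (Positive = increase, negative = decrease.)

Point-source spreading: ΔL = −20·log₁₀(r₂/r₁).
ΔL = −20·log₁₀(3) = -9.54 dB.

-10 dB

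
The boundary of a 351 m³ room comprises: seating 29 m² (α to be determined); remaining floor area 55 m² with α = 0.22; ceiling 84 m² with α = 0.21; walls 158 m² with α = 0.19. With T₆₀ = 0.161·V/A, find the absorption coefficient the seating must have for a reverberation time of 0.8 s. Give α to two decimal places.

0.38

Required total absorption A = 0.161·351/0.8 = 70.64 m².
Absorption from the other surfaces = 55·0.22 + 84·0.21 + 158·0.19 = 59.76 m², so the seating must supply 10.88 m² over 29 m².
α = 10.88/29 = 0.375.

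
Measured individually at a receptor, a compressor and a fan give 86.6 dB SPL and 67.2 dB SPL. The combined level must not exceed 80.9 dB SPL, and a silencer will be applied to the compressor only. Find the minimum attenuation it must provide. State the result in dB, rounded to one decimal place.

Everything except the compressor sums to 10^(67.2/10) = 5.248e+06 in linear terms, 67.20 dB SPL.
To meet 80.9 dB SPL overall, the treated compressor may contribute at most 10^(80.9/10) − 5.248e+06 = 1.178e+08, i.e. 80.71 dB SPL.
So the compressor must be reduced from 86.6 to 80.71 dB SPL: IL = 5.89 dB.

5.9 dB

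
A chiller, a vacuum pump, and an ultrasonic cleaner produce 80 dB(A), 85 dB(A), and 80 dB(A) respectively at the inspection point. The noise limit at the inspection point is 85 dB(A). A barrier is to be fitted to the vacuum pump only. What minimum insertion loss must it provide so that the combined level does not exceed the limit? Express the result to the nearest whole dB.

4 dB

Everything except the vacuum pump sums to 10^(80/10) + 10^(80/10) = 2.000e+08 in linear terms, 83.01 dB(A).
To meet 85 dB(A) overall, the treated vacuum pump may contribute at most 10^(85/10) − 2.000e+08 = 1.162e+08, i.e. 80.65 dB(A).
Required insertion loss = 85 − 80.65 = 4.35 dB.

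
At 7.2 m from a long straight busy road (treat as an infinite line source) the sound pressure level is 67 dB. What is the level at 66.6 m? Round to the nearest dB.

57 dB

For a line source, L₂ = L₁ − 10·log₁₀(r₂/r₁).
L₂ = 67 − 10·log₁₀(66.6/7.2) = 67 − 9.661 = 57.34 dB.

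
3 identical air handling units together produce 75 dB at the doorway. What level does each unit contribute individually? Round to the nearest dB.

Dividing the total intensity by 3 lowers the level by 10·log₁₀ 3 = 4.771 dB: L₁ = 75 − 4.771.

70 dB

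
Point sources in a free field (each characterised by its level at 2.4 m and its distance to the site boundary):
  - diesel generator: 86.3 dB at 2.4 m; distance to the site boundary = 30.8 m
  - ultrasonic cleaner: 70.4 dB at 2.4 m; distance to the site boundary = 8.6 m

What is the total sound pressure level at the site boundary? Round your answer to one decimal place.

Apply inverse-square spreading to bring every level to the receiver, then sum 10^(L/10).
diesel generator: 86.3 − 20·log₁₀(30.8/2.4) = 86.3 − 22.17 = 64.13 dB.
ultrasonic cleaner: 70.4 − 20·log₁₀(8.6/2.4) = 70.4 − 11.09 = 59.31 dB.
Σ 10^(L/10) = 3.444e+06 → L_total = 10·log₁₀(3.444e+06) = 65.37 dB.

65.4 dB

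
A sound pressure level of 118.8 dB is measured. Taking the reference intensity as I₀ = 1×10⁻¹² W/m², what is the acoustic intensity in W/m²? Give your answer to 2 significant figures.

L = 10·log₁₀(I/I₀) ⇒ I = I₀·10^(L/10) = 10⁻¹² × 10^11.88.

0.76 W/m²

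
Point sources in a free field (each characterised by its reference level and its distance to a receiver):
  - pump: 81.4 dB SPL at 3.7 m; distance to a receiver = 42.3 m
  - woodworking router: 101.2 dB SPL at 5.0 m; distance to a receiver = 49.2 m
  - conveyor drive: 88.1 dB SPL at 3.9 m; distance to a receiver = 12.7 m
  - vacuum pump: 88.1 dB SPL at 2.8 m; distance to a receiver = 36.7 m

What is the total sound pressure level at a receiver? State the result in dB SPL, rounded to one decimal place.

83.1 dB SPL

First find each source's level at the receiver (point-source: −20·log₁₀(r/r_ref)), then combine on an intensity basis.
pump: 81.4 − 20·log₁₀(42.3/3.7) = 81.4 − 21.16 = 60.24 dB SPL.
woodworking router: 101.2 − 20·log₁₀(49.2/5.0) = 101.2 − 19.86 = 81.34 dB SPL.
conveyor drive: 88.1 − 20·log₁₀(12.7/3.9) = 88.1 − 10.25 = 77.85 dB SPL.
vacuum pump: 88.1 − 20·log₁₀(36.7/2.8) = 88.1 − 22.35 = 65.75 dB SPL.
Σ 10^(L/10) = 2.018e+08 → L_total = 10·log₁₀(2.018e+08) = 83.05 dB SPL.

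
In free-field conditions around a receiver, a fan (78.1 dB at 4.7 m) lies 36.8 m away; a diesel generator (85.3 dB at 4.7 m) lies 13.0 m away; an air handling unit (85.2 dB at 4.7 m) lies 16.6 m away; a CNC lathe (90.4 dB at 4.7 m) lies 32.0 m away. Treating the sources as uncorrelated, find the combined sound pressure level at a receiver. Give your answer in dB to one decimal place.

79.8 dB

Propagate each source to the receiver with L = L_ref − 20·log₁₀(r/r_ref), then add intensities.
fan: 78.1 − 20·log₁₀(36.8/4.7) = 78.1 − 17.87 = 60.23 dB.
diesel generator: 85.3 − 20·log₁₀(13.0/4.7) = 85.3 − 8.84 = 76.46 dB.
air handling unit: 85.2 − 20·log₁₀(16.6/4.7) = 85.2 − 10.96 = 74.24 dB.
CNC lathe: 90.4 − 20·log₁₀(32.0/4.7) = 90.4 − 16.66 = 73.74 dB.
Σ 10^(L/10) = 9.554e+07 → L_total = 10·log₁₀(9.554e+07) = 79.80 dB.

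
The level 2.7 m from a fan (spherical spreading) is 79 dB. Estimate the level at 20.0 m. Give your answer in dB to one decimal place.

61.6 dB

Spherical spreading from a point source gives a 20·log₁₀(r₂/r₁) drop.
L₂ = 79 − 20·log₁₀(20.0/2.7) = 79 − 17.393 = 61.61 dB.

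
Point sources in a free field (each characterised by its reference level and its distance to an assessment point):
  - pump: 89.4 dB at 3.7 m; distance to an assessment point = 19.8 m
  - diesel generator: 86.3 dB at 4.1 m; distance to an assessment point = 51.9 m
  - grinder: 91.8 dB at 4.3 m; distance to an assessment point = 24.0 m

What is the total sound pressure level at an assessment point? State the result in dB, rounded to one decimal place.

Propagate each source to the receiver with L = L_ref − 20·log₁₀(r/r_ref), then add intensities.
pump: 89.4 − 20·log₁₀(19.8/3.7) = 89.4 − 14.57 = 74.83 dB.
diesel generator: 86.3 − 20·log₁₀(51.9/4.1) = 86.3 − 22.05 = 64.25 dB.
grinder: 91.8 − 20·log₁₀(24.0/4.3) = 91.8 − 14.93 = 76.87 dB.
Σ 10^(L/10) = 8.166e+07 → L_total = 10·log₁₀(8.166e+07) = 79.12 dB.

79.1 dB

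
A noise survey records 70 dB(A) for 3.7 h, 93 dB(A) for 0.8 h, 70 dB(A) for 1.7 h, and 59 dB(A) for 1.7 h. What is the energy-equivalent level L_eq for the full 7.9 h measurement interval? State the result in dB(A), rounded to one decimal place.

L_eq = 10·log₁₀[(1/T)·Σ tᵢ·10^(Lᵢ/10)] with T = 7.9 h.
Σ tᵢ·10^(Lᵢ/10) = 3.7·10^(70/10) + 0.8·10^(93/10) + 1.7·10^(70/10) + 1.7·10^(59/10) = 1.652e+09.
L_eq = 10·log₁₀(1.652e+09/7.9) = 83.20 dB(A).

83.2 dB(A)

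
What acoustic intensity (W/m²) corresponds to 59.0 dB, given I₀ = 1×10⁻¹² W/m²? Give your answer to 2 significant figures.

L = 10·log₁₀(I/I₀) ⇒ I = I₀·10^(L/10) = 10⁻¹² × 10^5.90.

7.9e-07 W/m²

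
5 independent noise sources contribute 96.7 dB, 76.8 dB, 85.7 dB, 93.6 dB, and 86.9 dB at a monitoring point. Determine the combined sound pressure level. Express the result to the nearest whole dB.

For uncorrelated sources the intensities add, so convert each level to linear form, sum, and take 10·log₁₀ of the total.
Σ 10^(L/10) = 10^(96.7/10) + 10^(76.8/10) + 10^(85.7/10) + 10^(93.6/10) + 10^(86.9/10) = 7.877e+09.
L_total = 10·log₁₀(7.877e+09) = 98.96 dB.

99 dB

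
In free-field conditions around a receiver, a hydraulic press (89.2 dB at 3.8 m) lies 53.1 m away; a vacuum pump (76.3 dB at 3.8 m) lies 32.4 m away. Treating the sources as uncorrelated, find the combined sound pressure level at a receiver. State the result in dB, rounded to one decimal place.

Propagate each source to the receiver with L = L_ref − 20·log₁₀(r/r_ref), then add intensities.
hydraulic press: 89.2 − 20·log₁₀(53.1/3.8) = 89.2 − 22.91 = 66.29 dB.
vacuum pump: 76.3 − 20·log₁₀(32.4/3.8) = 76.3 − 18.62 = 57.68 dB.
Σ 10^(L/10) = 4.846e+06 → L_total = 10·log₁₀(4.846e+06) = 66.85 dB.

66.9 dB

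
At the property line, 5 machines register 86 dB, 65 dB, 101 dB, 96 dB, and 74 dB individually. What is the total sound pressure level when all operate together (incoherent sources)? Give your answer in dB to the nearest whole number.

102 dB

Incoherent sources combine by intensity addition: L_total = 10·log₁₀(Σ 10^(L_i/10)).
Σ 10^(L/10) = 10^(86/10) + 10^(65/10) + 10^(101/10) + 10^(96/10) + 10^(74/10) = 1.700e+10.
L_total = 10·log₁₀(1.700e+10) = 102.30 dB.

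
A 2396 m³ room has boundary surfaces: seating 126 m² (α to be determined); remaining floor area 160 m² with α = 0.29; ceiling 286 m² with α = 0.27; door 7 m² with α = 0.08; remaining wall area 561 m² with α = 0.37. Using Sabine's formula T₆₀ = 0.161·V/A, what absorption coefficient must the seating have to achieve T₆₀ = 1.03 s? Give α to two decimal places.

From T₆₀ = 0.161·V/A, the target T₆₀ = 1.03 s needs A = 0.161·2396/1.03 = 374.52 m².
Absorption from the other surfaces = 160·0.29 + 286·0.27 + 7·0.08 + 561·0.37 = 331.75 m², so the seating must supply 42.77 m² over 126 m².
α = 42.77/126 = 0.339.

0.34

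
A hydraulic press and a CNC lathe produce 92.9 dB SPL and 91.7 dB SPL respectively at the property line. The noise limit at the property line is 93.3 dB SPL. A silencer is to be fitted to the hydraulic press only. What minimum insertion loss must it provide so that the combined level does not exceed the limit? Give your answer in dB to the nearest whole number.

5 dB

Everything except the hydraulic press sums to 10^(91.7/10) = 1.479e+09 in linear terms, 91.70 dB SPL.
The limit corresponds to 10^(93.3/10) = 2.138e+09; subtracting the fixed part leaves 6.589e+08 for the hydraulic press, i.e. 88.19 dB SPL.
So the hydraulic press must be reduced from 92.9 to 88.19 dB SPL: IL = 4.71 dB.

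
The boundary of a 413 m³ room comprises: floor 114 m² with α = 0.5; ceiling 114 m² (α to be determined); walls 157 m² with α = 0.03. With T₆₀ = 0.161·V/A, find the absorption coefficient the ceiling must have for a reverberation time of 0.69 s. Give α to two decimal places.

0.30

Required total absorption A = 0.161·413/0.69 = 96.37 m².
Absorption from the other surfaces = 114·0.5 + 157·0.03 = 61.71 m², so the ceiling must supply 34.66 m² over 114 m².
α = 34.66/114 = 0.304.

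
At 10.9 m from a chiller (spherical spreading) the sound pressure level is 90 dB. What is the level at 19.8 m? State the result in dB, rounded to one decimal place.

Spherical spreading from a point source gives a 20·log₁₀(r₂/r₁) drop.
L₂ = 90 − 20·log₁₀(19.8/10.9) = 90 − 5.185 = 84.82 dB.

84.8 dB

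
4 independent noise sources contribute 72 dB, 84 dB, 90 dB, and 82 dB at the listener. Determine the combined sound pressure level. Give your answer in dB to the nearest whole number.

For uncorrelated sources the intensities add, so convert each level to linear form, sum, and take 10·log₁₀ of the total.
Σ 10^(L/10) = 10^(72/10) + 10^(84/10) + 10^(90/10) + 10^(82/10) = 1.426e+09.
L_total = 10·log₁₀(1.426e+09) = 91.54 dB.

92 dB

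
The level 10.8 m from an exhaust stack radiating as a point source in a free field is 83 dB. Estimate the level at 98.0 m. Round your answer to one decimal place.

63.8 dB

For a point source, L₂ = L₁ − 20·log₁₀(r₂/r₁).
L₂ = 83 − 20·log₁₀(98.0/10.8) = 83 − 19.156 = 63.84 dB.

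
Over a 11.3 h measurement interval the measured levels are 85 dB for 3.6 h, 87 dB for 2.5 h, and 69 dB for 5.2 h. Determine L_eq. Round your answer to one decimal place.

83.3 dB

Weight each interval's intensity by its duration and average over T = 11.3 h:
Σ tᵢ·10^(Lᵢ/10) = 3.6·10^(85/10) + 2.5·10^(87/10) + 5.2·10^(69/10) = 2.433e+09.
L_eq = 10·log₁₀(2.433e+09/11.3) = 83.33 dB.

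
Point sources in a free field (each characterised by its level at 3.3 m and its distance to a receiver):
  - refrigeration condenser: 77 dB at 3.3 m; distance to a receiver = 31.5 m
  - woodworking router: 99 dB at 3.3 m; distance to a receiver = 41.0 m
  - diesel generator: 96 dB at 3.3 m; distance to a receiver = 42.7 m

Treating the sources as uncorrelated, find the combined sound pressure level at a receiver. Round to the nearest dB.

79 dB

Propagate each source to the receiver with L = L_ref − 20·log₁₀(r/r_ref), then add intensities.
refrigeration condenser: 77 − 20·log₁₀(31.5/3.3) = 77 − 19.60 = 57.40 dB.
woodworking router: 99 − 20·log₁₀(41.0/3.3) = 99 − 21.89 = 77.11 dB.
diesel generator: 96 − 20·log₁₀(42.7/3.3) = 96 − 22.24 = 73.76 dB.
Σ 10^(L/10) = 7.579e+07 → L_total = 10·log₁₀(7.579e+07) = 78.80 dB.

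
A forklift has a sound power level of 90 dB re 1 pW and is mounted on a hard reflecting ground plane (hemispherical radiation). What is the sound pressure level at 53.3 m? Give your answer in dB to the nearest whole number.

47 dB

L_p = L_w − 10·log₁₀(2π·r²) with r = 53.3 m.
2π·r² = 1.785e+04 m², 10·log₁₀ of that is 42.516 dB.
L_p = 90 − 42.516 = 47.48 dB.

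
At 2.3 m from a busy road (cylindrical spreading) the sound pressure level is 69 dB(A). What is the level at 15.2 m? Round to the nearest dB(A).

61 dB(A)

Line-source attenuation: ΔL = 10·log₁₀(r₂/r₁) = 10·log₁₀(15.2/2.3) = 8.201 dB.
L₂ = 69 − 10·log₁₀(15.2/2.3) = 69 − 8.201 = 60.80 dB(A).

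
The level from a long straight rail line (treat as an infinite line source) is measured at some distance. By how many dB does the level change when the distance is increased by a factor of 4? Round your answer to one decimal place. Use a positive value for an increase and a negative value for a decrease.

-6.0 dB

With cylindrical spreading the level changes by −10·log₁₀(r₂/r₁).
ΔL = −10·log₁₀(4) = -6.02 dB.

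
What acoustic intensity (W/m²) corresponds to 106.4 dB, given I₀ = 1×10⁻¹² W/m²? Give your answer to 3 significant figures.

0.0437 W/m²

I/I₀ = 10^(106.4/10) = 4.365e+10, so I = 4.365e+10 × 10⁻¹² W/m².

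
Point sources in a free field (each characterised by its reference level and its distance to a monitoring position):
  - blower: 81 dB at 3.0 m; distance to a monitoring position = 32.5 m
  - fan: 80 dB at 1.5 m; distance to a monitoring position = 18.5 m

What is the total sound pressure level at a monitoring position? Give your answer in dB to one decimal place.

Propagate each source to the receiver with L = L_ref − 20·log₁₀(r/r_ref), then add intensities.
blower: 81 − 20·log₁₀(32.5/3.0) = 81 − 20.70 = 60.30 dB.
fan: 80 − 20·log₁₀(18.5/1.5) = 80 − 21.82 = 58.18 dB.
Σ 10^(L/10) = 1.730e+06 → L_total = 10·log₁₀(1.730e+06) = 62.38 dB.

62.4 dB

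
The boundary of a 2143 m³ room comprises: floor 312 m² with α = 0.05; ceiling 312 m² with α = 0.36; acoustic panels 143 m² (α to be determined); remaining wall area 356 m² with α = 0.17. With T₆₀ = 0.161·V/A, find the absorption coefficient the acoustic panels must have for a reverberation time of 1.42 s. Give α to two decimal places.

0.38

A = 0.161·V/T₆₀ = 0.161·2143/1.42 = 242.97 m² sabins.
Absorption from the other surfaces = 312·0.05 + 312·0.36 + 356·0.17 = 188.44 m², so the acoustic panels must supply 54.53 m² over 143 m².
α = 54.53/143 = 0.381.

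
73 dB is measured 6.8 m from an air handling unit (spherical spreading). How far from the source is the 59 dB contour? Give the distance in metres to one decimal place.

For a point source L₁ − L₂ = 20·log₁₀(r₂/r₁), so r₂ = r₁·10^((L₁−L₂)/20).
r₂ = 6.8·10^((73−59)/20) = 6.8·10^(14.0/20) = 34.08 m.

34.1 m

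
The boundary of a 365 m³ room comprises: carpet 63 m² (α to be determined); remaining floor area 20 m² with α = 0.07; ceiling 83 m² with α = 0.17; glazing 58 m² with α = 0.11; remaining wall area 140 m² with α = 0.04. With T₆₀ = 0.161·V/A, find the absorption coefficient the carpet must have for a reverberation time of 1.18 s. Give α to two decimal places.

From T₆₀ = 0.161·V/A, the target T₆₀ = 1.18 s needs A = 0.161·365/1.18 = 49.80 m².
Absorption from the other surfaces = 20·0.07 + 83·0.17 + 58·0.11 + 140·0.04 = 27.49 m², so the carpet must supply 22.31 m² over 63 m².
α = 22.31/63 = 0.354.

0.35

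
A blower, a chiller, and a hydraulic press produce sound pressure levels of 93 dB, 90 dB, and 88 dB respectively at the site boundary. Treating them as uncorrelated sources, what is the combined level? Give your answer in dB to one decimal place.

95.6 dB

Incoherent sources combine by intensity addition: L_total = 10·log₁₀(Σ 10^(L_i/10)).
Σ 10^(L/10) = 10^(93/10) + 10^(90/10) + 10^(88/10) = 3.626e+09.
L_total = 10·log₁₀(3.626e+09) = 95.59 dB.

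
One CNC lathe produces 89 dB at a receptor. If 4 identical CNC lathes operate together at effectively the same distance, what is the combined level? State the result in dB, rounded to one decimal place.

95.0 dB

With 4 equal, uncorrelated contributions the intensity is 4× that of one unit, giving a rise of 10·log₁₀ 4.
L_total = 89 + 10·log₁₀(4) = 89 + 6.021 = 95.02 dB.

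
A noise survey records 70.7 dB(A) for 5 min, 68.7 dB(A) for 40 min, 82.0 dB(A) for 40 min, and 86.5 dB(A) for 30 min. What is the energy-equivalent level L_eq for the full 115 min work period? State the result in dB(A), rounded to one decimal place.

82.4 dB(A)

L_eq = 10·log₁₀[(1/T)·Σ tᵢ·10^(Lᵢ/10)] with T = 115 min.
Σ tᵢ·10^(Lᵢ/10) = 5·10^(70.7/10) + 40·10^(68.7/10) + 40·10^(82.0/10) + 30·10^(86.5/10) = 2.010e+10.
L_eq = 10·log₁₀(2.010e+10/115) = 82.42 dB(A).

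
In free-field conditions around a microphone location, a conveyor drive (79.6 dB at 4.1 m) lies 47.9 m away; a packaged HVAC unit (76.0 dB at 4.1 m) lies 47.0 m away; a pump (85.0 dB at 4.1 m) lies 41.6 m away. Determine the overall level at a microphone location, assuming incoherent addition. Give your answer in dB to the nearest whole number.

66 dB

Apply inverse-square spreading to bring every level to the receiver, then sum 10^(L/10).
conveyor drive: 79.6 − 20·log₁₀(47.9/4.1) = 79.6 − 21.35 = 58.25 dB.
packaged HVAC unit: 76.0 − 20·log₁₀(47.0/4.1) = 76.0 − 21.19 = 54.81 dB.
pump: 85.0 − 20·log₁₀(41.6/4.1) = 85.0 − 20.13 = 64.87 dB.
Σ 10^(L/10) = 4.043e+06 → L_total = 10·log₁₀(4.043e+06) = 66.07 dB.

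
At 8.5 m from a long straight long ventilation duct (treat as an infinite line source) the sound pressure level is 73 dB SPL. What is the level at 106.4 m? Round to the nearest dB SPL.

62 dB SPL

Line-source attenuation: ΔL = 10·log₁₀(r₂/r₁) = 10·log₁₀(106.4/8.5) = 10.975 dB.
L₂ = 73 − 10·log₁₀(106.4/8.5) = 73 − 10.975 = 62.02 dB SPL.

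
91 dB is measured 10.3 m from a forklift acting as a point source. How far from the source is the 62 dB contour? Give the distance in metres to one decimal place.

The 29.0 dB drop corresponds to a distance ratio of 10^(29.0/20) for a point source.
r₂ = 10.3·10^((91−62)/20) = 10.3·10^(29.0/20) = 290.29 m.

290.3 m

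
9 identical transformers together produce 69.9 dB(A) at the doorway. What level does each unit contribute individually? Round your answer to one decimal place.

60.4 dB(A)

9 equal contributions raise the level by 10·log₁₀ 9 = 9.542 dB, so each unit alone gives 69.9 − 9.542.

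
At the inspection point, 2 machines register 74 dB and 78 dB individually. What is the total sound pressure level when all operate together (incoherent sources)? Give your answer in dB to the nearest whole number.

For uncorrelated sources the intensities add, so convert each level to linear form, sum, and take 10·log₁₀ of the total.
Σ 10^(L/10) = 10^(74/10) + 10^(78/10) = 8.821e+07.
L_total = 10·log₁₀(8.821e+07) = 79.46 dB.

79 dB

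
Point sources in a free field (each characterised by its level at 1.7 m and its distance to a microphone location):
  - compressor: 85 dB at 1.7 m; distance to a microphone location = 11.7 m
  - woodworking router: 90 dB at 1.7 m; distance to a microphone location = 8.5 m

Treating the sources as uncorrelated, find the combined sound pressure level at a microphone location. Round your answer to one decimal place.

Apply inverse-square spreading to bring every level to the receiver, then sum 10^(L/10).
compressor: 85 − 20·log₁₀(11.7/1.7) = 85 − 16.75 = 68.25 dB.
woodworking router: 90 − 20·log₁₀(8.5/1.7) = 90 − 13.98 = 76.02 dB.
Σ 10^(L/10) = 4.668e+07 → L_total = 10·log₁₀(4.668e+07) = 76.69 dB.

76.7 dB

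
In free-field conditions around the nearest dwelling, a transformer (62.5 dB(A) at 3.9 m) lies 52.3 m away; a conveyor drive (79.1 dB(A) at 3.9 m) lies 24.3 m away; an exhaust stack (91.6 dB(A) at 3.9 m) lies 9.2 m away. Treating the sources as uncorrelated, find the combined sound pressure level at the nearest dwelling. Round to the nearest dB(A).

84 dB(A)

Apply inverse-square spreading to bring every level to the receiver, then sum 10^(L/10).
transformer: 62.5 − 20·log₁₀(52.3/3.9) = 62.5 − 22.55 = 39.95 dB(A).
conveyor drive: 79.1 − 20·log₁₀(24.3/3.9) = 79.1 − 15.89 = 63.21 dB(A).
exhaust stack: 91.6 − 20·log₁₀(9.2/3.9) = 91.6 − 7.45 = 84.15 dB(A).
Σ 10^(L/10) = 2.619e+08 → L_total = 10·log₁₀(2.619e+08) = 84.18 dB(A).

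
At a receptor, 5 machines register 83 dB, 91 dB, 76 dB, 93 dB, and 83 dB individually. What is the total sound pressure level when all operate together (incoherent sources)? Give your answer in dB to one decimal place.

95.7 dB

Incoherent sources combine by intensity addition: L_total = 10·log₁₀(Σ 10^(L_i/10)).
Σ 10^(L/10) = 10^(83/10) + 10^(91/10) + 10^(76/10) + 10^(93/10) + 10^(83/10) = 3.693e+09.
L_total = 10·log₁₀(3.693e+09) = 95.67 dB.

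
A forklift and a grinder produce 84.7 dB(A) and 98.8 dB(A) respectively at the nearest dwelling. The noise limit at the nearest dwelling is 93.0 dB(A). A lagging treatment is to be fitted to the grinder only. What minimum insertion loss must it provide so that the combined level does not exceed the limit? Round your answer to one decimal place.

6.5 dB

Everything except the grinder sums to 10^(84.7/10) = 2.951e+08 in linear terms, 84.70 dB(A).
The limit corresponds to 10^(93.0/10) = 1.995e+09; subtracting the fixed part leaves 1.700e+09 for the grinder, i.e. 92.30 dB(A).
Required insertion loss = 98.8 − 92.30 = 6.50 dB.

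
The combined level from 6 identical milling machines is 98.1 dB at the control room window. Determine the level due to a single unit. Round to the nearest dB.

90 dB

6 equal contributions raise the level by 10·log₁₀ 6 = 7.782 dB, so each unit alone gives 98.1 − 7.782.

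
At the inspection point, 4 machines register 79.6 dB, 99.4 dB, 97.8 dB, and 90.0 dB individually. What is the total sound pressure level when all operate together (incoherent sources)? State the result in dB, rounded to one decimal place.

102.0 dB

For uncorrelated sources the intensities add, so convert each level to linear form, sum, and take 10·log₁₀ of the total.
Σ 10^(L/10) = 10^(79.6/10) + 10^(99.4/10) + 10^(97.8/10) + 10^(90.0/10) = 1.583e+10.
L_total = 10·log₁₀(1.583e+10) = 101.99 dB.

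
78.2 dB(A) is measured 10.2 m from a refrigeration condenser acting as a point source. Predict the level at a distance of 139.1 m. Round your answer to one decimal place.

55.5 dB(A)

Point-source attenuation: ΔL = 20·log₁₀(r₂/r₁) = 20·log₁₀(139.1/10.2) = 22.695 dB.
L₂ = 78.2 − 20·log₁₀(139.1/10.2) = 78.2 − 22.695 = 55.51 dB(A).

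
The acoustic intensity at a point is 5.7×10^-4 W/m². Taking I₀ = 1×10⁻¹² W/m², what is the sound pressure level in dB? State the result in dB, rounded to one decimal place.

L = 10·log₁₀(I/I₀) = 10·log₁₀(5.7×10^-4/10⁻¹²) = 10·log₁₀(5.7×10^8).
L = 10·(0.7559 + 8) = 87.56 dB.

87.6 dB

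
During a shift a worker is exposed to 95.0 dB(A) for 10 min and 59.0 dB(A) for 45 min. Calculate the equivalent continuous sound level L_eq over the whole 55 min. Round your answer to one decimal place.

Weight each interval's intensity by its duration and average over T = 55 min:
Σ tᵢ·10^(Lᵢ/10) = 10·10^(95.0/10) + 45·10^(59.0/10) = 3.166e+10.
L_eq = 10·log₁₀(3.166e+10/55) = 87.60 dB(A).

87.6 dB(A)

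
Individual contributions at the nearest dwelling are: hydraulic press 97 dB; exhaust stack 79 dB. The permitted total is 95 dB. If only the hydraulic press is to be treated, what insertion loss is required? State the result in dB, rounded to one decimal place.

2.1 dB

Fixed contribution from the other source: Σ 10^(L/10) = 10^(79/10) = 7.943e+07 (79.00 dB).
To meet 95 dB overall, the treated hydraulic press may contribute at most 10^(95/10) − 7.943e+07 = 3.083e+09, i.e. 94.89 dB.
So the hydraulic press must be reduced from 97 to 94.89 dB: IL = 2.11 dB.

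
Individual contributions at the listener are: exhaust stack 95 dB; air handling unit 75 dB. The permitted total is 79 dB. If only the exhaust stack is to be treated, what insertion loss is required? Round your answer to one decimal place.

Everything except the exhaust stack sums to 10^(75/10) = 3.162e+07 in linear terms, 75.00 dB.
To meet 79 dB overall, the treated exhaust stack may contribute at most 10^(79/10) − 3.162e+07 = 4.781e+07, i.e. 76.80 dB.
So the exhaust stack must be reduced from 95 to 76.80 dB: IL = 18.20 dB.

18.2 dB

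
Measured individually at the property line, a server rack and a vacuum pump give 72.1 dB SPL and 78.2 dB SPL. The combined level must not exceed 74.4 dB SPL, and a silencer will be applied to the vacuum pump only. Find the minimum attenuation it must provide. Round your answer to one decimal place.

7.7 dB

The untreated sources together contribute 10^(72.1/10) = 1.622e+07, i.e. 72.10 dB SPL.
To meet 74.4 dB SPL overall, the treated vacuum pump may contribute at most 10^(74.4/10) − 1.622e+07 = 1.132e+07, i.e. 70.54 dB SPL.
So the vacuum pump must be reduced from 78.2 to 70.54 dB SPL: IL = 7.66 dB.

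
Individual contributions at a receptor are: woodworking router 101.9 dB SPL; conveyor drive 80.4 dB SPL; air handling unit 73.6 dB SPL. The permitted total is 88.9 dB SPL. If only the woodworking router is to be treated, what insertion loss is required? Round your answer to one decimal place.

13.8 dB

The untreated sources together contribute 10^(80.4/10) + 10^(73.6/10) = 1.326e+08, i.e. 81.22 dB SPL.
To meet 88.9 dB SPL overall, the treated woodworking router may contribute at most 10^(88.9/10) − 1.326e+08 = 6.437e+08, i.e. 88.09 dB SPL.
So the woodworking router must be reduced from 101.9 to 88.09 dB SPL: IL = 13.81 dB.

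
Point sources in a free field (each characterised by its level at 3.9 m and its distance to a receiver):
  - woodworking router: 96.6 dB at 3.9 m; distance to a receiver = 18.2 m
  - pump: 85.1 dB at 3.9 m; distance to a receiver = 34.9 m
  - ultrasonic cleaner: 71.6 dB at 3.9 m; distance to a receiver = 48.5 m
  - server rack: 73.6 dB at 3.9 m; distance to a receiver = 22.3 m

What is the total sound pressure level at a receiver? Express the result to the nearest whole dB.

83 dB

Apply inverse-square spreading to bring every level to the receiver, then sum 10^(L/10).
woodworking router: 96.6 − 20·log₁₀(18.2/3.9) = 96.6 − 13.38 = 83.22 dB.
pump: 85.1 − 20·log₁₀(34.9/3.9) = 85.1 − 19.04 = 66.06 dB.
ultrasonic cleaner: 71.6 − 20·log₁₀(48.5/3.9) = 71.6 − 21.89 = 49.71 dB.
server rack: 73.6 − 20·log₁₀(22.3/3.9) = 73.6 − 15.14 = 58.46 dB.
Σ 10^(L/10) = 2.147e+08 → L_total = 10·log₁₀(2.147e+08) = 83.32 dB.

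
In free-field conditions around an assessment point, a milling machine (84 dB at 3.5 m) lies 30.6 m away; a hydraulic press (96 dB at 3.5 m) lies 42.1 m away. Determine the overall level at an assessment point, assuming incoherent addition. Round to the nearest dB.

75 dB

Apply inverse-square spreading to bring every level to the receiver, then sum 10^(L/10).
milling machine: 84 − 20·log₁₀(30.6/3.5) = 84 − 18.83 = 65.17 dB.
hydraulic press: 96 − 20·log₁₀(42.1/3.5) = 96 − 21.60 = 74.40 dB.
Σ 10^(L/10) = 3.080e+07 → L_total = 10·log₁₀(3.080e+07) = 74.89 dB.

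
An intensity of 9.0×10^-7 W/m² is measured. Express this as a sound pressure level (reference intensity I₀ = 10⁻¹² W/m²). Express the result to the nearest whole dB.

Dividing by I₀ shifts the exponent by 12: I/I₀ = 9.0×10^5.
L = 10·(0.9542 + 5) = 59.54 dB.

60 dB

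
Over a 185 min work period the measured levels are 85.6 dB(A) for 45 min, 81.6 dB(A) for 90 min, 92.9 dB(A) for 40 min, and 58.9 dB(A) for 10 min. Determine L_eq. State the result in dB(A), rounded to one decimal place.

87.6 dB(A)

L_eq = 10·log₁₀[(1/T)·Σ tᵢ·10^(Lᵢ/10)] with T = 185 min.
Σ tᵢ·10^(Lᵢ/10) = 45·10^(85.6/10) + 90·10^(81.6/10) + 40·10^(92.9/10) + 10·10^(58.9/10) = 1.073e+11.
L_eq = 10·log₁₀(1.073e+11/185) = 87.64 dB(A).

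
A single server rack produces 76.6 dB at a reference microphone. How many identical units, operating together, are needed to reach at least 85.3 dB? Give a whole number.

N identical sources give L₁ + 10·log₁₀ N, so require 10·log₁₀ N ≥ 85.3 − 76.6 = 8.7 dB.
N ≥ 10^(8.7/10) = 7.413, so N = 8.

8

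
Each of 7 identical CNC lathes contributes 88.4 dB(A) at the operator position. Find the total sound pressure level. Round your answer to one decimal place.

N identical incoherent sources raise the level by 10·log₁₀ N.
L_total = 88.4 + 10·log₁₀(7) = 88.4 + 8.451 = 96.85 dB(A).

96.9 dB(A)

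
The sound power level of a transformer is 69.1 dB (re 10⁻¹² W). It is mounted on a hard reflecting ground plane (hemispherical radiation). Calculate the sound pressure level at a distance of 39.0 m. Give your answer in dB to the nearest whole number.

The power spreads over a hemisphere of area 2π·r², so L_p = L_w − 10·log₁₀(2π·r²).
2π·r² = 9557 m², 10·log₁₀ of that is 39.803 dB.
L_p = 69.1 − 39.803 = 29.30 dB.

29 dB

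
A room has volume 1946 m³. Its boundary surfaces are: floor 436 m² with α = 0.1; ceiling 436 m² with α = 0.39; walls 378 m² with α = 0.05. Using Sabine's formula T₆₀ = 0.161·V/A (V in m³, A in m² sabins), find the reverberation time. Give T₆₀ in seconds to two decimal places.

A = Σ Sᵢαᵢ = 436·0.1 + 436·0.39 + 378·0.05 = 232.54 m².
T₆₀ = 0.161 × 1946 / 232.54 = 1.347 s.

1.35 s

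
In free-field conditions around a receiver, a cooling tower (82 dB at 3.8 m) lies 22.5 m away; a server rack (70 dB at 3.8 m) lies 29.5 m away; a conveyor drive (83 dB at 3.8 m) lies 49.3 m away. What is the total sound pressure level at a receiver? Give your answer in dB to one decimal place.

67.7 dB

Propagate each source to the receiver with L = L_ref − 20·log₁₀(r/r_ref), then add intensities.
cooling tower: 82 − 20·log₁₀(22.5/3.8) = 82 − 15.45 = 66.55 dB.
server rack: 70 − 20·log₁₀(29.5/3.8) = 70 − 17.80 = 52.20 dB.
conveyor drive: 83 − 20·log₁₀(49.3/3.8) = 83 − 22.26 = 60.74 dB.
Σ 10^(L/10) = 5.872e+06 → L_total = 10·log₁₀(5.872e+06) = 67.69 dB.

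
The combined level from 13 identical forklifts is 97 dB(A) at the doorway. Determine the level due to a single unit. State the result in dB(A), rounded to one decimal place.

85.9 dB(A)

For N identical incoherent sources L_total = L₁ + 10·log₁₀ N, so L₁ = 97 − 10·log₁₀(13) = 97 − 11.139.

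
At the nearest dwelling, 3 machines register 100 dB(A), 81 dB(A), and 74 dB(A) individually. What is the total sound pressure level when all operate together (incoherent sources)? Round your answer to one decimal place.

100.1 dB(A)

Incoherent sources combine by intensity addition: L_total = 10·log₁₀(Σ 10^(L_i/10)).
Σ 10^(L/10) = 10^(100/10) + 10^(81/10) + 10^(74/10) = 1.015e+10.
L_total = 10·log₁₀(1.015e+10) = 100.07 dB(A).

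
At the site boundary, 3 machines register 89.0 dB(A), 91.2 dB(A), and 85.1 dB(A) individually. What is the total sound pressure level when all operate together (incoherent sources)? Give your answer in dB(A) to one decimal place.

93.9 dB(A)

Incoherent sources combine by intensity addition: L_total = 10·log₁₀(Σ 10^(L_i/10)).
Σ 10^(L/10) = 10^(89.0/10) + 10^(91.2/10) + 10^(85.1/10) = 2.436e+09.
L_total = 10·log₁₀(2.436e+09) = 93.87 dB(A).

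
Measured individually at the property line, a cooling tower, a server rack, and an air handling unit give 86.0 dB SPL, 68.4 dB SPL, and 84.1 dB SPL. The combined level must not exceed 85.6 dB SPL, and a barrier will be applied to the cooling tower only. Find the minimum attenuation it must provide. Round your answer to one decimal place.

6.0 dB

Everything except the cooling tower sums to 10^(68.4/10) + 10^(84.1/10) = 2.640e+08 in linear terms, 84.22 dB SPL.
The limit corresponds to 10^(85.6/10) = 3.631e+08; subtracting the fixed part leaves 9.912e+07 for the cooling tower, i.e. 79.96 dB SPL.
So the cooling tower must be reduced from 86.0 to 79.96 dB SPL: IL = 6.04 dB.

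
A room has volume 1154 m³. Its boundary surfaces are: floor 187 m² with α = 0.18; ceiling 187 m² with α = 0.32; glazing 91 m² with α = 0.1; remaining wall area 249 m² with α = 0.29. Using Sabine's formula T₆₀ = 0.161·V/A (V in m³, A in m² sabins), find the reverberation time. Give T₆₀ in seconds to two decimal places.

Summing Sᵢαᵢ: 187·0.18 + 187·0.32 + 91·0.1 + 249·0.29 = 174.81 m².
T₆₀ = 0.161 × 1154 / 174.81 = 1.063 s.

1.06 s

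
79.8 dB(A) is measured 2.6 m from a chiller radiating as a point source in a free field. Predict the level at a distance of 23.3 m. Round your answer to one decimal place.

60.8 dB(A)

Spherical spreading from a point source gives a 20·log₁₀(r₂/r₁) drop.
L₂ = 79.8 − 20·log₁₀(23.3/2.6) = 79.8 − 19.048 = 60.75 dB(A).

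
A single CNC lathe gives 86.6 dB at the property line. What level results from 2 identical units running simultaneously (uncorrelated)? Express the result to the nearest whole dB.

90 dB

L_total = L₁ + 10·log₁₀ N for N identical incoherent sources.
L_total = 86.6 + 10·log₁₀(2) = 86.6 + 3.010 = 89.61 dB.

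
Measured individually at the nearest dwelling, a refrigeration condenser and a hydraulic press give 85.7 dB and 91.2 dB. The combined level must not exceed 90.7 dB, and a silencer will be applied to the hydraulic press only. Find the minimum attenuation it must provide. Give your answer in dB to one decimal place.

Everything except the hydraulic press sums to 10^(85.7/10) = 3.715e+08 in linear terms, 85.70 dB.
To meet 90.7 dB overall, the treated hydraulic press may contribute at most 10^(90.7/10) − 3.715e+08 = 8.034e+08, i.e. 89.05 dB.
Required insertion loss = 91.2 − 89.05 = 2.15 dB.

2.2 dB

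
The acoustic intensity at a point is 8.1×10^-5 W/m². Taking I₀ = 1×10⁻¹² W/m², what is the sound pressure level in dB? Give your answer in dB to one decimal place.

79.1 dB

Dividing by I₀ shifts the exponent by 12: I/I₀ = 8.1×10^7.
L = 10·(0.9085 + 7) = 79.08 dB.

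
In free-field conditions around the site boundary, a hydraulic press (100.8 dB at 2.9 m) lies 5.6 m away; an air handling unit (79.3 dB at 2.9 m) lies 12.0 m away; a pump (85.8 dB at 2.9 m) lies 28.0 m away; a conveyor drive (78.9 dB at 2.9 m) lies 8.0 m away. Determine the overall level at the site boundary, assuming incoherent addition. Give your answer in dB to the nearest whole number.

Apply inverse-square spreading to bring every level to the receiver, then sum 10^(L/10).
hydraulic press: 100.8 − 20·log₁₀(5.6/2.9) = 100.8 − 5.72 = 95.08 dB.
air handling unit: 79.3 − 20·log₁₀(12.0/2.9) = 79.3 − 12.34 = 66.96 dB.
pump: 85.8 − 20·log₁₀(28.0/2.9) = 85.8 − 19.70 = 66.10 dB.
conveyor drive: 78.9 − 20·log₁₀(8.0/2.9) = 78.9 − 8.81 = 70.09 dB.
Σ 10^(L/10) = 3.243e+09 → L_total = 10·log₁₀(3.243e+09) = 95.11 dB.

95 dB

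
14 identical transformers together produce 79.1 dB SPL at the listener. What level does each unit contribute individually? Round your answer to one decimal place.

Dividing the total intensity by 14 lowers the level by 10·log₁₀ 14 = 11.461 dB: L₁ = 79.1 − 11.461.

67.6 dB SPL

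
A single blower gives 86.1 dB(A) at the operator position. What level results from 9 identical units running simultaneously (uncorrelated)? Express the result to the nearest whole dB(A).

With 9 equal, uncorrelated contributions the intensity is 9× that of one unit, giving a rise of 10·log₁₀ 9.
L_total = 86.1 + 10·log₁₀(9) = 86.1 + 9.542 = 95.64 dB(A).

96 dB(A)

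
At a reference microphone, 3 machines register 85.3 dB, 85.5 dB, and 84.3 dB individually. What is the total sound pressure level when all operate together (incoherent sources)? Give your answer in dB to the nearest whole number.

For uncorrelated sources the intensities add, so convert each level to linear form, sum, and take 10·log₁₀ of the total.
Σ 10^(L/10) = 10^(85.3/10) + 10^(85.5/10) + 10^(84.3/10) = 9.628e+08.
L_total = 10·log₁₀(9.628e+08) = 89.84 dB.

90 dB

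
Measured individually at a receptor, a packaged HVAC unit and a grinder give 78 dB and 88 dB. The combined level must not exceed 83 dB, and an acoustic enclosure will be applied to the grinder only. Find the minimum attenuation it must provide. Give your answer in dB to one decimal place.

6.7 dB

The untreated sources together contribute 10^(78/10) = 6.310e+07, i.e. 78.00 dB.
To meet 83 dB overall, the treated grinder may contribute at most 10^(83/10) − 6.310e+07 = 1.364e+08, i.e. 81.35 dB.
So the grinder must be reduced from 88 to 81.35 dB: IL = 6.65 dB.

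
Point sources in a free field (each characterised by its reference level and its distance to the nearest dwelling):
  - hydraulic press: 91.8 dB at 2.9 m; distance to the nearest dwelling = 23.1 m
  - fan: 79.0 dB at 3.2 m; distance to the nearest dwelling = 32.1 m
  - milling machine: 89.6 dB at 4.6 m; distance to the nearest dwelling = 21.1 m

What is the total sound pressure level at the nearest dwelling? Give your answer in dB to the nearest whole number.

Apply inverse-square spreading to bring every level to the receiver, then sum 10^(L/10).
hydraulic press: 91.8 − 20·log₁₀(23.1/2.9) = 91.8 − 18.02 = 73.78 dB.
fan: 79.0 − 20·log₁₀(32.1/3.2) = 79.0 − 20.03 = 58.97 dB.
milling machine: 89.6 − 20·log₁₀(21.1/4.6) = 89.6 − 13.23 = 76.37 dB.
Σ 10^(L/10) = 6.799e+07 → L_total = 10·log₁₀(6.799e+07) = 78.32 dB.

78 dB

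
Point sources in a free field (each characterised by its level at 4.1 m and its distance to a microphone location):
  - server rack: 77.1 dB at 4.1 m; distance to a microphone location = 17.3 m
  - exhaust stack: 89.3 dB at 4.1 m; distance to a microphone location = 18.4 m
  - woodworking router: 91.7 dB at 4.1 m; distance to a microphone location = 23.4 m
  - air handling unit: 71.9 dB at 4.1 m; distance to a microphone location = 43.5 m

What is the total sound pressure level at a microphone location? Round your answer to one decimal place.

79.6 dB

Apply inverse-square spreading to bring every level to the receiver, then sum 10^(L/10).
server rack: 77.1 − 20·log₁₀(17.3/4.1) = 77.1 − 12.51 = 64.59 dB.
exhaust stack: 89.3 − 20·log₁₀(18.4/4.1) = 89.3 − 13.04 = 76.26 dB.
woodworking router: 91.7 − 20·log₁₀(23.4/4.1) = 91.7 − 15.13 = 76.57 dB.
air handling unit: 71.9 − 20·log₁₀(43.5/4.1) = 71.9 − 20.51 = 51.39 dB.
Σ 10^(L/10) = 9.069e+07 → L_total = 10·log₁₀(9.069e+07) = 79.58 dB.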